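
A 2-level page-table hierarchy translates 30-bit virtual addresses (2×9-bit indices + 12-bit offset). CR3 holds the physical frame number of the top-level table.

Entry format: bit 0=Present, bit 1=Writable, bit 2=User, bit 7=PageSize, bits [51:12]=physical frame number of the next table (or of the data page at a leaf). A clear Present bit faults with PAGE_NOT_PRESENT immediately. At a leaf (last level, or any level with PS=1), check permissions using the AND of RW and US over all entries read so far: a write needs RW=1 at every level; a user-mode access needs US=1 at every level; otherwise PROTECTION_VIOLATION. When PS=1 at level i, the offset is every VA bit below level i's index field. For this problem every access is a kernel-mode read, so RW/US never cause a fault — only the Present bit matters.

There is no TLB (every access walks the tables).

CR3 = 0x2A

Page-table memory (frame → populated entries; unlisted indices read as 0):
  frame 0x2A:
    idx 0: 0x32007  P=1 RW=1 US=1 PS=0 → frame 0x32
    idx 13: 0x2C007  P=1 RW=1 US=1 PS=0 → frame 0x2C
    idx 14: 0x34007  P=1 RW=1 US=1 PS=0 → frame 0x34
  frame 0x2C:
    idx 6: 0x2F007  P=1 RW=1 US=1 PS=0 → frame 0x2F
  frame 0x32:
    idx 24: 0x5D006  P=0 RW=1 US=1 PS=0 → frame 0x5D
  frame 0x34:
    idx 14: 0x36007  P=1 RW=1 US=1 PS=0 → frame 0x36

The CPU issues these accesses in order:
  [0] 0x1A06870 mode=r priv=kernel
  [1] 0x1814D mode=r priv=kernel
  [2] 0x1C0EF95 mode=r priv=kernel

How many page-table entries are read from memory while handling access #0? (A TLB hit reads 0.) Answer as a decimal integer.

Per-access translation:
#0 VA=0x1A06870 (r,kernel):
  L0: frame=0x2A idx=13 entry=0x2C007 [P=1 RW=1 US=1 PS=0]
  L1: frame=0x2C idx=6 entry=0x2F007 [P=1 RW=1 US=1 PS=0]
  ✓ 0x2F870  — 2 lookups
#1 VA=0x1814D (r,kernel):
  L0: frame=0x2A idx=0 entry=0x32007 [P=1 RW=1 US=1 PS=0]
  L1: frame=0x32 idx=24 entry=0x5D006 [P=0 RW=1 US=1 PS=0]
  ✗ PAGE_NOT_PRESENT  [2 reads]
#2 VA=0x1C0EF95 (r,kernel):
  L0: frame=0x2A idx=14 entry=0x34007 [P=1 RW=1 US=1 PS=0]
  L1: frame=0x34 idx=14 entry=0x36007 [P=1 RW=1 US=1 PS=0]
  ✓ 0x36F95  — 2 lookups

Entries read for #0: 2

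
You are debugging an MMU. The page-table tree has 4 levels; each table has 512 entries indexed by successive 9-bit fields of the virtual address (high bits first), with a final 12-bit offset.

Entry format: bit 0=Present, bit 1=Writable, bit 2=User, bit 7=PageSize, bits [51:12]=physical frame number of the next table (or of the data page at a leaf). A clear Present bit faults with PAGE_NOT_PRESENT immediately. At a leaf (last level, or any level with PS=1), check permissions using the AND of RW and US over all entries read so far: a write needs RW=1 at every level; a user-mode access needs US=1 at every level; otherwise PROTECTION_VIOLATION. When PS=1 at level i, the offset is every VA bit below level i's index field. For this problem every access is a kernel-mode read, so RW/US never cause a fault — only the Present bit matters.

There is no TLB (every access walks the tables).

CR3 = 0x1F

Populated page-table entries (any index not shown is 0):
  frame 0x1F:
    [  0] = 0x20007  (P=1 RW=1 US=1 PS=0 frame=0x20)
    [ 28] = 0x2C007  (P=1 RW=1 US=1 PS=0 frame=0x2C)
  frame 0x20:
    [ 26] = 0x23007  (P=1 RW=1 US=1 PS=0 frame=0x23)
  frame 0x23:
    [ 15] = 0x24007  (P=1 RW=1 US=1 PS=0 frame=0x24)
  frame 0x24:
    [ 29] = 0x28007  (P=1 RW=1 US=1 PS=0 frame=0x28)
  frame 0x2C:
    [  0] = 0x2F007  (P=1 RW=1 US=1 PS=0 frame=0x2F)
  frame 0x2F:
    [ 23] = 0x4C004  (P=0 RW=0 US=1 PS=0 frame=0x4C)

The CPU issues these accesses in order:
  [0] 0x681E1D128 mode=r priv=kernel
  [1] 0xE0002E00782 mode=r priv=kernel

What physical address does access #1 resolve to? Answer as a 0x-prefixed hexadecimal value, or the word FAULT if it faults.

Per-access translation:
#0 VA=0x681E1D128 (r,kernel):
  L0: frame=0x1F idx=0 entry=0x20007 [P=1 RW=1 US=1 PS=0]
  L1: frame=0x20 idx=26 entry=0x23007 [P=1 RW=1 US=1 PS=0]
  L2: frame=0x23 idx=15 entry=0x24007 [P=1 RW=1 US=1 PS=0]
  L3: frame=0x24 idx=29 entry=0x28007 [P=1 RW=1 US=1 PS=0]
  ✓ 0x28128  — 4 lookups
#1 VA=0xE0002E00782 (r,kernel):
  L0: frame=0x1F idx=28 entry=0x2C007 [P=1 RW=1 US=1 PS=0]
  L1: frame=0x2C idx=0 entry=0x2F007 [P=1 RW=1 US=1 PS=0]
  L2: frame=0x2F idx=23 entry=0x4C004 [P=0 RW=0 US=1 PS=0]
  ⇒ fault: PAGE_NOT_PRESENT  — 3 lookups

Access #1 PA: FAULT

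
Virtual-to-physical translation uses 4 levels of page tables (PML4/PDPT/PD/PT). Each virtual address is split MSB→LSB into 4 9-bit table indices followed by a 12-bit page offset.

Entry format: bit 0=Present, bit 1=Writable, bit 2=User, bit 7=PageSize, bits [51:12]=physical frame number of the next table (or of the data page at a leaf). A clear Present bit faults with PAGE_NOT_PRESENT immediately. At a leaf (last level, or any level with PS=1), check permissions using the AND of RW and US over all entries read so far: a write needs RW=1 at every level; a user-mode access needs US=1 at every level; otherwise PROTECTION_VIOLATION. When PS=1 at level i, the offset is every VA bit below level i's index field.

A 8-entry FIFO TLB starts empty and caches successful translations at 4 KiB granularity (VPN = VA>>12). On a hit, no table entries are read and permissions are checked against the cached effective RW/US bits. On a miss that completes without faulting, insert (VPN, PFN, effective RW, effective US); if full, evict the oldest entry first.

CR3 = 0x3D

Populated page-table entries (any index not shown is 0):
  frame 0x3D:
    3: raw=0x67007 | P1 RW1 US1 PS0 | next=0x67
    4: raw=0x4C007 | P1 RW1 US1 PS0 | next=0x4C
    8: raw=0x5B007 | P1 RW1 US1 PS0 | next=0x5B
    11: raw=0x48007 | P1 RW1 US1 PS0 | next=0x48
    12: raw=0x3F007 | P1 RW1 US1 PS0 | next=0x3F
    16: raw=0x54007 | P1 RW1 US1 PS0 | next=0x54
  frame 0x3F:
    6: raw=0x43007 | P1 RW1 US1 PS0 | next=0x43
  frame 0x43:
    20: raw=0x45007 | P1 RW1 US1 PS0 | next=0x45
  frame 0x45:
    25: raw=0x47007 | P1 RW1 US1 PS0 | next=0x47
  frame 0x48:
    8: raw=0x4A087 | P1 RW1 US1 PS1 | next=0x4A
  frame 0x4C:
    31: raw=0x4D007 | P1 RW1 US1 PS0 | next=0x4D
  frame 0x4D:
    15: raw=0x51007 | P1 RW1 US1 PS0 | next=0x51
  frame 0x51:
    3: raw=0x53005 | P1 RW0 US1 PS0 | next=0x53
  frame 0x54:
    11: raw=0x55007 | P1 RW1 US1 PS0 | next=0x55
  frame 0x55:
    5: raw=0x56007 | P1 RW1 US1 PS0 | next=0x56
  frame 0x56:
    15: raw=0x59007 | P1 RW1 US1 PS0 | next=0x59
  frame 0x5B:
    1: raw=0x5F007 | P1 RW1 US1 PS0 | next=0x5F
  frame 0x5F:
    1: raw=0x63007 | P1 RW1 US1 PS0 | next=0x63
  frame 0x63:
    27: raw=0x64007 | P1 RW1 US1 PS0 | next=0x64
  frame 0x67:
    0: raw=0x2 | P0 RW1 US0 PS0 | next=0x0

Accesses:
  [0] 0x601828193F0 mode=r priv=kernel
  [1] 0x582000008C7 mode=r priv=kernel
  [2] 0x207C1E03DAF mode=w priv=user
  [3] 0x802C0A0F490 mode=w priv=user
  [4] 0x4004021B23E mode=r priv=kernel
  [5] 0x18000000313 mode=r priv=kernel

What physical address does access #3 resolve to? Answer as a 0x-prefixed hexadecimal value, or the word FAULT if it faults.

Trace:
#0 VA=0x601828193F0 (r,kernel):
  L0 @0x3D[12] → 0x3F007  P=1,RW=1,US=1,PS=0
  L1 @0x3F[6] → 0x43007  P=1,RW=1,US=1,PS=0
  L2 @0x43[20] → 0x45007  P=1,RW=1,US=1,PS=0
  L3 @0x45[25] → 0x47007  P=1,RW=1,US=1,PS=0
  → PA=0x473F0  (4 entries read)
#1 VA=0x582000008C7 (r,kernel):
  L0 @0x3D[11] → 0x48007  P=1,RW=1,US=1,PS=0
  L1 @0x48[8] → 0x4A087  P=1,RW=1,US=1,PS=1
  → PA=0x4A8C7 (huge @L1)  (2 entries read)
#2 VA=0x207C1E03DAF (w,user):
  L0 @0x3D[4] → 0x4C007  P=1,RW=1,US=1,PS=0
  L1 @0x4C[31] → 0x4D007  P=1,RW=1,US=1,PS=0
  L2 @0x4D[15] → 0x51007  P=1,RW=1,US=1,PS=0
  L3 @0x51[3] → 0x53005  P=1,RW=0,US=1,PS=0
  → PROTECTION_VIOLATION  (4 entries read)
#3 VA=0x802C0A0F490 (w,user):
  L0 @0x3D[16] → 0x54007  P=1,RW=1,US=1,PS=0
  L1 @0x54[11] → 0x55007  P=1,RW=1,US=1,PS=0
  L2 @0x55[5] → 0x56007  P=1,RW=1,US=1,PS=0
  L3 @0x56[15] → 0x59007  P=1,RW=1,US=1,PS=0
  → PA=0x59490  (4 entries read)
#4 VA=0x4004021B23E (r,kernel):
  L0 @0x3D[8] → 0x5B007  P=1,RW=1,US=1,PS=0
  L1 @0x5B[1] → 0x5F007  P=1,RW=1,US=1,PS=0
  L2 @0x5F[1] → 0x63007  P=1,RW=1,US=1,PS=0
  L3 @0x63[27] → 0x64007  P=1,RW=1,US=1,PS=0
  → PA=0x6423E  (4 entries read)
#5 VA=0x18000000313 (r,kernel):
  L0 @0x3D[3] → 0x67007  P=1,RW=1,US=1,PS=0
  L1 @0x67[0] → 0x2  P=0,RW=1,US=0,PS=0
  → PAGE_NOT_PRESENT  (2 entries read)

Access #3 PA: 0x59490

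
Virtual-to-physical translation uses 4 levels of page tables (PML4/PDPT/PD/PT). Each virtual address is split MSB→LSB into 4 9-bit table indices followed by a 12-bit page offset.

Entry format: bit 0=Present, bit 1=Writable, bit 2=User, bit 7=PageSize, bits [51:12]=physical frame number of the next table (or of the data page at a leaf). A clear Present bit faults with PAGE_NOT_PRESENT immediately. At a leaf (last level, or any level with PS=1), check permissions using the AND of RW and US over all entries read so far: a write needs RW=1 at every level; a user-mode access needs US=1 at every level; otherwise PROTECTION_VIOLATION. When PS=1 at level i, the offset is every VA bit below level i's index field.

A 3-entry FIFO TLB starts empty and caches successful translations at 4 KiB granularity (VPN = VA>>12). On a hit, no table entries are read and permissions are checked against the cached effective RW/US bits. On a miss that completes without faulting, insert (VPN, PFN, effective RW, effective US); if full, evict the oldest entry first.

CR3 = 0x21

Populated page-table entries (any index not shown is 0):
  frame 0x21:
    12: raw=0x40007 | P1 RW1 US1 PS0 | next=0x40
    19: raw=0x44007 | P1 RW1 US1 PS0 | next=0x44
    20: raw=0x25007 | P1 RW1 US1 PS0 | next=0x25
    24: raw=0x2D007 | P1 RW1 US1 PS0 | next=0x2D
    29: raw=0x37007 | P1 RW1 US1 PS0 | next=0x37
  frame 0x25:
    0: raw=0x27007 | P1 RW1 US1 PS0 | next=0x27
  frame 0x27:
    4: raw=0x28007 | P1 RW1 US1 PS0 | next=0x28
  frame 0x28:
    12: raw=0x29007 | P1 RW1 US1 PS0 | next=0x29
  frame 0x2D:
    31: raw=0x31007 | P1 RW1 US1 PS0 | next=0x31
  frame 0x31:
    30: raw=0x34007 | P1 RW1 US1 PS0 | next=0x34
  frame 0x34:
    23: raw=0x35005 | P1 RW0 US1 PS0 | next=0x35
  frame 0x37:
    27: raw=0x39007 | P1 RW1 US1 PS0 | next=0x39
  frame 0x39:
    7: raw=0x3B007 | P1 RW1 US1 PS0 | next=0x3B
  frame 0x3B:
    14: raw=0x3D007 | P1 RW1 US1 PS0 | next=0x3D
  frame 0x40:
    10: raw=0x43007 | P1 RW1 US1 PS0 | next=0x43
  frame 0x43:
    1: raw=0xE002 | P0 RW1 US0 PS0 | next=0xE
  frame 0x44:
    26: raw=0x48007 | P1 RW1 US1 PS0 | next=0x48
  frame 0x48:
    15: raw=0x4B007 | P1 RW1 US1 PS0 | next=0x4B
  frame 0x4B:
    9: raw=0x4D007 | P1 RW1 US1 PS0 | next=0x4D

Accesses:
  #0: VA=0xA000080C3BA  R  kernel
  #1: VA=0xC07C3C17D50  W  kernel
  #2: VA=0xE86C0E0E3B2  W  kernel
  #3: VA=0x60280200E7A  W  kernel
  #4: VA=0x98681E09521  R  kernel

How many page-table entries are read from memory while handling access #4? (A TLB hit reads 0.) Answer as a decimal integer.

Per-access translation:
#0 VA=0xA000080C3BA (r,kernel):
  L0 @0x21[20] → 0x25007  P=1,RW=1,US=1,PS=0
  L1 @0x25[0] → 0x27007  P=1,RW=1,US=1,PS=0
  L2 @0x27[4] → 0x28007  P=1,RW=1,US=1,PS=0
  L3 @0x28[12] → 0x29007  P=1,RW=1,US=1,PS=0
  → PA=0x293BA  (4 entries read)
#1 VA=0xC07C3C17D50 (w,kernel):
  L0 @0x21[24] → 0x2D007  P=1,RW=1,US=1,PS=0
  L1 @0x2D[31] → 0x31007  P=1,RW=1,US=1,PS=0
  L2 @0x31[30] → 0x34007  P=1,RW=1,US=1,PS=0
  L3 @0x34[23] → 0x35005  P=1,RW=0,US=1,PS=0
  → PROTECTION_VIOLATION  (4 entries read)
#2 VA=0xE86C0E0E3B2 (w,kernel):
  L0 @0x21[29] → 0x37007  P=1,RW=1,US=1,PS=0
  L1 @0x37[27] → 0x39007  P=1,RW=1,US=1,PS=0
  L2 @0x39[7] → 0x3B007  P=1,RW=1,US=1,PS=0
  L3 @0x3B[14] → 0x3D007  P=1,RW=1,US=1,PS=0
  → PA=0x3D3B2  (4 entries read)
#3 VA=0x60280200E7A (w,kernel):
  L0 @0x21[12] → 0x40007  P=1,RW=1,US=1,PS=0
  L1 @0x40[10] → 0x43007  P=1,RW=1,US=1,PS=0
  L2 @0x43[1] → 0xE002  P=0,RW=1,US=0,PS=0
  → PAGE_NOT_PRESENT  (3 entries read)
#4 VA=0x98681E09521 (r,kernel):
  L0 @0x21[19] → 0x44007  P=1,RW=1,US=1,PS=0
  L1 @0x44[26] → 0x48007  P=1,RW=1,US=1,PS=0
  L2 @0x48[15] → 0x4B007  P=1,RW=1,US=1,PS=0
  L3 @0x4B[9] → 0x4D007  P=1,RW=1,US=1,PS=0
  → PA=0x4D521  (4 entries read)

Entries read for #4: 4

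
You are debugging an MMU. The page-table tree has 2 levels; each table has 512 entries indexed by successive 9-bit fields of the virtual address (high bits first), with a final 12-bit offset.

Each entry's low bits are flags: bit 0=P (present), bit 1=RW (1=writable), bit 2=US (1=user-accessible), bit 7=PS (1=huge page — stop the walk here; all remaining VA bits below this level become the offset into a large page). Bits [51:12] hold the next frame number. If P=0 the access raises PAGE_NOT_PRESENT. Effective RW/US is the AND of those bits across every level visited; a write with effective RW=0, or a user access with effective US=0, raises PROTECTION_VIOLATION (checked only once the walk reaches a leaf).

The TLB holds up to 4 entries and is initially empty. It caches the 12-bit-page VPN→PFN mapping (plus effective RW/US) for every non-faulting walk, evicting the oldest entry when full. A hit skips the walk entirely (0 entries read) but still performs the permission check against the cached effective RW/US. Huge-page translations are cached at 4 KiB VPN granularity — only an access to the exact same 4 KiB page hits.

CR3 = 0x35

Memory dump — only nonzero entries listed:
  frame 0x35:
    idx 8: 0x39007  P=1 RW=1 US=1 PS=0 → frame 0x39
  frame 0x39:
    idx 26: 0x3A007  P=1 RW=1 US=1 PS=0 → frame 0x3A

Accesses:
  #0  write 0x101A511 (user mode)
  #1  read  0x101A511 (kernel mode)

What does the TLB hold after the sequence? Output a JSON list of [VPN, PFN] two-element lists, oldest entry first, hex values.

Trace:
#0 VA=0x101A511 (w,user):
  lvl0: tbl 0x35, slot 8 ⇒ 0x39007 (P1/RW1/US1/PS0)
  lvl1: tbl 0x39, slot 26 ⇒ 0x3A007 (P1/RW1/US1/PS0)
  ⇒ phys 0x3A511  [2 reads]
#1 VA=0x101A511 (r,kernel):
  TLB hit vpn=0x101A → PA=0x3A511

TLB: [["0x101A", "0x3A"]]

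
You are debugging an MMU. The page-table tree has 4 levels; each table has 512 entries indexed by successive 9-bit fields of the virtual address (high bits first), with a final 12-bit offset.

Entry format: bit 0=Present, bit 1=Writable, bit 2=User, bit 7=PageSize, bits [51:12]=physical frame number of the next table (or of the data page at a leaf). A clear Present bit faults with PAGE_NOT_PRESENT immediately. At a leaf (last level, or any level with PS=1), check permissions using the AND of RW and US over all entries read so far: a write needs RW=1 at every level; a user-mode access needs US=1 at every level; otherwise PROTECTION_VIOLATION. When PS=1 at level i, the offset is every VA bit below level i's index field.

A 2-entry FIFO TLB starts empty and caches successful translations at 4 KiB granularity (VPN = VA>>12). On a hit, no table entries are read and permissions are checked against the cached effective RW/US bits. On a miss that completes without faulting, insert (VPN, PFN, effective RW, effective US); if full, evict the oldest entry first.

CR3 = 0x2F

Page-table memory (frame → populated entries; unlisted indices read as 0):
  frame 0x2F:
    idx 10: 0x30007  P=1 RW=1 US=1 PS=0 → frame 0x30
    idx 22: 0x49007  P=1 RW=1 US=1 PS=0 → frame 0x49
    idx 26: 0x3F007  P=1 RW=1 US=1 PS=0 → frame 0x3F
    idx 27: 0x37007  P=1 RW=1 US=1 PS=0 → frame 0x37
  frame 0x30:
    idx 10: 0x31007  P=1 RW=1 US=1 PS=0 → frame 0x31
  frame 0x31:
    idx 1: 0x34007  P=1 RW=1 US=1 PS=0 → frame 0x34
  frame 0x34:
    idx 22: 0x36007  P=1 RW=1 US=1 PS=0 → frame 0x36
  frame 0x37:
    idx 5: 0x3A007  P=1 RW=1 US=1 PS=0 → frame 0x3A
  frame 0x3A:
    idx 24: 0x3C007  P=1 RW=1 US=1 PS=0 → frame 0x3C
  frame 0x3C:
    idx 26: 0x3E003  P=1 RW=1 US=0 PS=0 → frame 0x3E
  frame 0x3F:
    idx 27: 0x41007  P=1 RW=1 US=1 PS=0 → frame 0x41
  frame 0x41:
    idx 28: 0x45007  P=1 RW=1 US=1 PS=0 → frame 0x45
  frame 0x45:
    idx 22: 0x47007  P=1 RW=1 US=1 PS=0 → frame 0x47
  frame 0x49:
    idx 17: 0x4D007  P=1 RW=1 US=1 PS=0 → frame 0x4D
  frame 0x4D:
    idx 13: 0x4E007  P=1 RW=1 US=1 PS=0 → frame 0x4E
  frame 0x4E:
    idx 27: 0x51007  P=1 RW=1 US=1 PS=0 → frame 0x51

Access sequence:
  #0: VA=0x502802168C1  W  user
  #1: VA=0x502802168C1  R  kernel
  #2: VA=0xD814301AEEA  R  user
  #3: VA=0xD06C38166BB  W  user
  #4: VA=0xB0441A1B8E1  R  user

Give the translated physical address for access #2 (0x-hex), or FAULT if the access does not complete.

Per-access translation:
#0 VA=0x502802168C1 (w,user):
  L0 @0x2F[10] → 0x30007  P=1,RW=1,US=1,PS=0
  L1 @0x30[10] → 0x31007  P=1,RW=1,US=1,PS=0
  L2 @0x31[1] → 0x34007  P=1,RW=1,US=1,PS=0
  L3 @0x34[22] → 0x36007  P=1,RW=1,US=1,PS=0
  ⇒ phys 0x368C1  [4 reads]
#1 VA=0x502802168C1 (r,kernel):
  TLB hit vpn=0x50280216 → PA=0x368C1
#2 VA=0xD814301AEEA (r,user):
  L0 @0x2F[27] → 0x37007  P=1,RW=1,US=1,PS=0
  L1 @0x37[5] → 0x3A007  P=1,RW=1,US=1,PS=0
  L2 @0x3A[24] → 0x3C007  P=1,RW=1,US=1,PS=0
  L3 @0x3C[26] → 0x3E003  P=1,RW=1,US=0,PS=0
  ✗ PROTECTION_VIOLATION  [4 reads]
#3 VA=0xD06C38166BB (w,user):
  L0 @0x2F[26] → 0x3F007  P=1,RW=1,US=1,PS=0
  L1 @0x3F[27] → 0x41007  P=1,RW=1,US=1,PS=0
  L2 @0x41[28] → 0x45007  P=1,RW=1,US=1,PS=0
  L3 @0x45[22] → 0x47007  P=1,RW=1,US=1,PS=0
  ⇒ phys 0x476BB  [4 reads]
#4 VA=0xB0441A1B8E1 (r,user):
  L0 @0x2F[22] → 0x49007  P=1,RW=1,US=1,PS=0
  L1 @0x49[17] → 0x4D007  P=1,RW=1,US=1,PS=0
  L2 @0x4D[13] → 0x4E007  P=1,RW=1,US=1,PS=0
  L3 @0x4E[27] → 0x51007  P=1,RW=1,US=1,PS=0
  ⇒ phys 0x518E1  [4 reads]

Access #2 PA: FAULT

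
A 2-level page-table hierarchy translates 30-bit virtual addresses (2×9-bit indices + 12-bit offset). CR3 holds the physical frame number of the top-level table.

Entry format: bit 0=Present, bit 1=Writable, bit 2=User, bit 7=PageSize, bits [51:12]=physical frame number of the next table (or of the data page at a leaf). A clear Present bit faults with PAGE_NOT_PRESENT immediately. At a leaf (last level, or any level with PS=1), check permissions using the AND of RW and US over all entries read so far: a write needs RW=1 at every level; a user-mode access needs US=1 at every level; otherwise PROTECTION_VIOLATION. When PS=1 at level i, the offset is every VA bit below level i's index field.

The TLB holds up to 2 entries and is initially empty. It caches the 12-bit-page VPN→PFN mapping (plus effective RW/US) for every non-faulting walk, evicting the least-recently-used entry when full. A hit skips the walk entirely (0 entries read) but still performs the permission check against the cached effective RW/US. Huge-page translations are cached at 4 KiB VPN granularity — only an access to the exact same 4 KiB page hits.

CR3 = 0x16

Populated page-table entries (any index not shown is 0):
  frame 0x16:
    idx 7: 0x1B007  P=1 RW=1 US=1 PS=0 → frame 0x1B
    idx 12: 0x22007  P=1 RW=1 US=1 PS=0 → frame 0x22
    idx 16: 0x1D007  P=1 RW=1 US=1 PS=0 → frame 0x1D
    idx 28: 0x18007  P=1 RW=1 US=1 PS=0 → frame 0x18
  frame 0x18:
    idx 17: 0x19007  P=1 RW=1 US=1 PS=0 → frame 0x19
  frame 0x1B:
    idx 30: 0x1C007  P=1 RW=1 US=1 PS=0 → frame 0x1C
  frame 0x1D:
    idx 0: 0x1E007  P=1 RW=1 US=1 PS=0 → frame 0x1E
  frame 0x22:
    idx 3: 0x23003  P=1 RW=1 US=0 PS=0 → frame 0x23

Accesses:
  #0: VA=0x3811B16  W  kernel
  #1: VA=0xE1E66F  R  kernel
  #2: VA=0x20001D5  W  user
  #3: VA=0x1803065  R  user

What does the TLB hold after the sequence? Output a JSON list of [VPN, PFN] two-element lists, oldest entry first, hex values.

Walk each access:
#0 VA=0x3811B16 (w,kernel):
  lvl0: tbl 0x16, slot 28 ⇒ 0x18007 (P1/RW1/US1/PS0)
  lvl1: tbl 0x18, slot 17 ⇒ 0x19007 (P1/RW1/US1/PS0)
  → PA=0x19B16  (2 entries read)
#1 VA=0xE1E66F (r,kernel):
  lvl0: tbl 0x16, slot 7 ⇒ 0x1B007 (P1/RW1/US1/PS0)
  lvl1: tbl 0x1B, slot 30 ⇒ 0x1C007 (P1/RW1/US1/PS0)
  → PA=0x1C66F  (2 entries read)
#2 VA=0x20001D5 (w,user):
  lvl0: tbl 0x16, slot 16 ⇒ 0x1D007 (P1/RW1/US1/PS0)
  lvl1: tbl 0x1D, slot 0 ⇒ 0x1E007 (P1/RW1/US1/PS0)
  → PA=0x1E1D5  (2 entries read)
#3 VA=0x1803065 (r,user):
  lvl0: tbl 0x16, slot 12 ⇒ 0x22007 (P1/RW1/US1/PS0)
  lvl1: tbl 0x22, slot 3 ⇒ 0x23003 (P1/RW1/US0/PS0)
  → PROTECTION_VIOLATION  (2 entries read)

TLB: [["0xE1E", "0x1C"], ["0x2000", "0x1E"]]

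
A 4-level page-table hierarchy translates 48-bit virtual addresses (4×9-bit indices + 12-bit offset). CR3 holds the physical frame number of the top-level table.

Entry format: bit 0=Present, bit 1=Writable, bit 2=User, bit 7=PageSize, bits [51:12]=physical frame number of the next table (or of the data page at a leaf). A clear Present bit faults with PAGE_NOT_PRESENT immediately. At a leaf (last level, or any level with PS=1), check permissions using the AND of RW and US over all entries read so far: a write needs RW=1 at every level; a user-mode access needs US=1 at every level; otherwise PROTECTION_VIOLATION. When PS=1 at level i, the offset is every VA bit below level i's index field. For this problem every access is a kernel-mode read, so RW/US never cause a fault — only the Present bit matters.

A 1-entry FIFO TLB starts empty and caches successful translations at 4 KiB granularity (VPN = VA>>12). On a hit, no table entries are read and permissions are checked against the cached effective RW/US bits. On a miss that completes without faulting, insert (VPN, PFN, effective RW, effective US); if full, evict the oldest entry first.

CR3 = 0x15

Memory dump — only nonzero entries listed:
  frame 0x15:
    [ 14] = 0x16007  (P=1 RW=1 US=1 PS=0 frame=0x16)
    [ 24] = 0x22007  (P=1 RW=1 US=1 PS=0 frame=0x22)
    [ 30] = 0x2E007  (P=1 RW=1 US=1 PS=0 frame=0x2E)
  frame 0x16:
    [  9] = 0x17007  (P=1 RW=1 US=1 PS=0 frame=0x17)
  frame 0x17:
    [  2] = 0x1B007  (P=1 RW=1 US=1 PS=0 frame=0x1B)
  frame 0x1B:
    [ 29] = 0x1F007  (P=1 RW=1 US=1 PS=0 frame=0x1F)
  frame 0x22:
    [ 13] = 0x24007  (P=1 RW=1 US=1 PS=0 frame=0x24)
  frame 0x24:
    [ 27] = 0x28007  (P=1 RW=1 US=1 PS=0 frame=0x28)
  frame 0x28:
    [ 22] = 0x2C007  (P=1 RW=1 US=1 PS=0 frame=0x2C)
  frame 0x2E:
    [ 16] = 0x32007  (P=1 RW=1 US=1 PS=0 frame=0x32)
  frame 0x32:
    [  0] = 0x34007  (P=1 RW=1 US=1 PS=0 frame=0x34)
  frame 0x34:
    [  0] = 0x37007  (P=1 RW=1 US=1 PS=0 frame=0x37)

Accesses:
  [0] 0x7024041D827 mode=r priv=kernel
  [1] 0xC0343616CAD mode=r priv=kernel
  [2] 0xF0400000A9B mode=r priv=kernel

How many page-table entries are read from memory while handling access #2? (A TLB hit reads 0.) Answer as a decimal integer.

Per-access translation:
#0 VA=0x7024041D827 (r,kernel):
  L0 @0x15[14] → 0x16007  P=1,RW=1,US=1,PS=0
  L1 @0x16[9] → 0x17007  P=1,RW=1,US=1,PS=0
  L2 @0x17[2] → 0x1B007  P=1,RW=1,US=1,PS=0
  L3 @0x1B[29] → 0x1F007  P=1,RW=1,US=1,PS=0
  → PA=0x1F827  (4 entries read)
#1 VA=0xC0343616CAD (r,kernel):
  L0 @0x15[24] → 0x22007  P=1,RW=1,US=1,PS=0
  L1 @0x22[13] → 0x24007  P=1,RW=1,US=1,PS=0
  L2 @0x24[27] → 0x28007  P=1,RW=1,US=1,PS=0
  L3 @0x28[22] → 0x2C007  P=1,RW=1,US=1,PS=0
  → PA=0x2CCAD  (4 entries read)
#2 VA=0xF0400000A9B (r,kernel):
  L0 @0x15[30] → 0x2E007  P=1,RW=1,US=1,PS=0
  L1 @0x2E[16] → 0x32007  P=1,RW=1,US=1,PS=0
  L2 @0x32[0] → 0x34007  P=1,RW=1,US=1,PS=0
  L3 @0x34[0] → 0x37007  P=1,RW=1,US=1,PS=0
  → PA=0x37A9B  (4 entries read)

Entries read for #2: 4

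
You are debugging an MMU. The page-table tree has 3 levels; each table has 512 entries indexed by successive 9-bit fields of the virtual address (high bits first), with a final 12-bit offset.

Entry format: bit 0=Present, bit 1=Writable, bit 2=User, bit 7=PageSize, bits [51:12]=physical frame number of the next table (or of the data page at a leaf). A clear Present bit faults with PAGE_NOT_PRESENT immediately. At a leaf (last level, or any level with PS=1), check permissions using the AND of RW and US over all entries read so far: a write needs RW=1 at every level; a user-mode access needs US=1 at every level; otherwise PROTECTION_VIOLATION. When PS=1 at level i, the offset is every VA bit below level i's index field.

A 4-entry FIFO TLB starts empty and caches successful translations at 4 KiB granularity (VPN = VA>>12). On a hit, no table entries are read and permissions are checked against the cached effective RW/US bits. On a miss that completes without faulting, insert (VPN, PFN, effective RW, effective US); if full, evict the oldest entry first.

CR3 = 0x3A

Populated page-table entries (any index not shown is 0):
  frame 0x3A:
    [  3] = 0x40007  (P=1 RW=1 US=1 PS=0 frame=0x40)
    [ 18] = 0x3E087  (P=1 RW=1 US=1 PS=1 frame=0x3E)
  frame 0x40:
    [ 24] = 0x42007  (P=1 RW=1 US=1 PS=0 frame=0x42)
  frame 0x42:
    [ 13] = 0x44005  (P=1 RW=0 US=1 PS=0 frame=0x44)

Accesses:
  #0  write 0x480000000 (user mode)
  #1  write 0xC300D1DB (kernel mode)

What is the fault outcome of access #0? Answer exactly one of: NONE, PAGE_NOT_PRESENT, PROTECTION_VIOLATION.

Trace:
#0 VA=0x480000000 (w,user):
  L0 @0x3A[18] → 0x3E087  P=1,RW=1,US=1,PS=1
  ✓ 0x3E000 (huge @L0)  — 1 lookups
#1 VA=0xC300D1DB (w,kernel):
  L0 @0x3A[3] → 0x40007  P=1,RW=1,US=1,PS=0
  L1 @0x40[24] → 0x42007  P=1,RW=1,US=1,PS=0
  L2 @0x42[13] → 0x44005  P=1,RW=0,US=1,PS=0
  → PROTECTION_VIOLATION  (3 entries read)

Access #0 fault: NONE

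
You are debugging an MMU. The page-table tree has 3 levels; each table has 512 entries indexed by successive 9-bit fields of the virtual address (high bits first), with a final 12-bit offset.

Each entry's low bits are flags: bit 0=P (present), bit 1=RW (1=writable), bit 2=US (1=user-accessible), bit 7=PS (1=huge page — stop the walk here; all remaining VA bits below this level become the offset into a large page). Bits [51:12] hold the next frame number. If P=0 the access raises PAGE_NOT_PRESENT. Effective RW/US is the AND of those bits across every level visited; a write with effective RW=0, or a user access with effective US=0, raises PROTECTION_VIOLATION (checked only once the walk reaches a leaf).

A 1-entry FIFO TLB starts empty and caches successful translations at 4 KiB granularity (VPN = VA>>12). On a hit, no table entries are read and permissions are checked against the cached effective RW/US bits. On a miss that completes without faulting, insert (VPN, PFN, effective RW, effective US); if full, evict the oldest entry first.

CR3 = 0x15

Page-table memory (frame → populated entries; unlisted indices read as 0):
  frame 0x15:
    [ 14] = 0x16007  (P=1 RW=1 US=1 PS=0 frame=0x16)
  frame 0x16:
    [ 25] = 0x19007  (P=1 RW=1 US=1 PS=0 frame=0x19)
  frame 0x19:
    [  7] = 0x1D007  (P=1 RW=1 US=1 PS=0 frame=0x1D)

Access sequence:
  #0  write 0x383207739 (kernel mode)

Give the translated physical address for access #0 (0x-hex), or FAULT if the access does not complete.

Walk each access:
#0 VA=0x383207739 (w,kernel):
  [0] read 0x15 idx=14: raw=0x16007 flags P=1 W=1 U=1 S=0
  [1] read 0x16 idx=25: raw=0x19007 flags P=1 W=1 U=1 S=0
  [2] read 0x19 idx=7: raw=0x1D007 flags P=1 W=1 U=1 S=0
  → PA=0x1D739  (3 entries read)

Access #0 PA: 0x1D739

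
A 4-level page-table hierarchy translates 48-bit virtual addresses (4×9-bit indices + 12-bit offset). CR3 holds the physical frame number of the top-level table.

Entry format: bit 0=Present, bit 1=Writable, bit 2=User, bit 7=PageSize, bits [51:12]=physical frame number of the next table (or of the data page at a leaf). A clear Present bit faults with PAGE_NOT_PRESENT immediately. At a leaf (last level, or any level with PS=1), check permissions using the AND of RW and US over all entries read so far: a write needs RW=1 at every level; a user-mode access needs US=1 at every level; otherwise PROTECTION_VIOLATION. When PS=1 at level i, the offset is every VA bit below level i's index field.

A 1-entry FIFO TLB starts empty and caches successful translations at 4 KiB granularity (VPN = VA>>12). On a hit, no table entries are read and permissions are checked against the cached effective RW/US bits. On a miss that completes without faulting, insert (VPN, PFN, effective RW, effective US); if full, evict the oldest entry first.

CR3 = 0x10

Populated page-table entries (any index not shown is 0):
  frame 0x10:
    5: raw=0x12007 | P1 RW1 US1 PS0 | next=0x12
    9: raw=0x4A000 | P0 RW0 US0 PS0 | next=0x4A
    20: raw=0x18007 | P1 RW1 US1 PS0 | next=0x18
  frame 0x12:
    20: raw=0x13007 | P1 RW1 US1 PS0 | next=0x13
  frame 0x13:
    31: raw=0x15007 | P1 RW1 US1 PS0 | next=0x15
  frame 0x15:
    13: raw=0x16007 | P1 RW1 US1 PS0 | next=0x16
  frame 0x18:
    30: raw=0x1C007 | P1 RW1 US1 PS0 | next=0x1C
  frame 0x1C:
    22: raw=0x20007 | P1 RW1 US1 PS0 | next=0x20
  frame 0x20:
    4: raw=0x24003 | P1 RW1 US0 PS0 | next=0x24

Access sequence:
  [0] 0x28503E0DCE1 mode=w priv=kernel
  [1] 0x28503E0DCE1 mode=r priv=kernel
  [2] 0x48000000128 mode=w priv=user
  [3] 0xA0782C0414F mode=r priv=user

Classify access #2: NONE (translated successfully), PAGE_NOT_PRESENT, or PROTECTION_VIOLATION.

Trace:
#0 VA=0x28503E0DCE1 (w,kernel):
  L0: frame=0x10 idx=5 entry=0x12007 [P=1 RW=1 US=1 PS=0]
  L1: frame=0x12 idx=20 entry=0x13007 [P=1 RW=1 US=1 PS=0]
  L2: frame=0x13 idx=31 entry=0x15007 [P=1 RW=1 US=1 PS=0]
  L3: frame=0x15 idx=13 entry=0x16007 [P=1 RW=1 US=1 PS=0]
  ⇒ phys 0x16CE1  [4 reads]
#1 VA=0x28503E0DCE1 (r,kernel):
  TLB hit vpn=0x28503E0D → PA=0x16CE1
#2 VA=0x48000000128 (w,user):
  L0: frame=0x10 idx=9 entry=0x4A000 [P=0 RW=0 US=0 PS=0]
  ⇒ fault: PAGE_NOT_PRESENT  — 1 lookups
#3 VA=0xA0782C0414F (r,user):
  L0: frame=0x10 idx=20 entry=0x18007 [P=1 RW=1 US=1 PS=0]
  L1: frame=0x18 idx=30 entry=0x1C007 [P=1 RW=1 US=1 PS=0]
  L2: frame=0x1C idx=22 entry=0x20007 [P=1 RW=1 US=1 PS=0]
  L3: frame=0x20 idx=4 entry=0x24003 [P=1 RW=1 US=0 PS=0]
  ⇒ fault: PROTECTION_VIOLATION  — 4 lookups

Access #2 fault: PAGE_NOT_PRESENT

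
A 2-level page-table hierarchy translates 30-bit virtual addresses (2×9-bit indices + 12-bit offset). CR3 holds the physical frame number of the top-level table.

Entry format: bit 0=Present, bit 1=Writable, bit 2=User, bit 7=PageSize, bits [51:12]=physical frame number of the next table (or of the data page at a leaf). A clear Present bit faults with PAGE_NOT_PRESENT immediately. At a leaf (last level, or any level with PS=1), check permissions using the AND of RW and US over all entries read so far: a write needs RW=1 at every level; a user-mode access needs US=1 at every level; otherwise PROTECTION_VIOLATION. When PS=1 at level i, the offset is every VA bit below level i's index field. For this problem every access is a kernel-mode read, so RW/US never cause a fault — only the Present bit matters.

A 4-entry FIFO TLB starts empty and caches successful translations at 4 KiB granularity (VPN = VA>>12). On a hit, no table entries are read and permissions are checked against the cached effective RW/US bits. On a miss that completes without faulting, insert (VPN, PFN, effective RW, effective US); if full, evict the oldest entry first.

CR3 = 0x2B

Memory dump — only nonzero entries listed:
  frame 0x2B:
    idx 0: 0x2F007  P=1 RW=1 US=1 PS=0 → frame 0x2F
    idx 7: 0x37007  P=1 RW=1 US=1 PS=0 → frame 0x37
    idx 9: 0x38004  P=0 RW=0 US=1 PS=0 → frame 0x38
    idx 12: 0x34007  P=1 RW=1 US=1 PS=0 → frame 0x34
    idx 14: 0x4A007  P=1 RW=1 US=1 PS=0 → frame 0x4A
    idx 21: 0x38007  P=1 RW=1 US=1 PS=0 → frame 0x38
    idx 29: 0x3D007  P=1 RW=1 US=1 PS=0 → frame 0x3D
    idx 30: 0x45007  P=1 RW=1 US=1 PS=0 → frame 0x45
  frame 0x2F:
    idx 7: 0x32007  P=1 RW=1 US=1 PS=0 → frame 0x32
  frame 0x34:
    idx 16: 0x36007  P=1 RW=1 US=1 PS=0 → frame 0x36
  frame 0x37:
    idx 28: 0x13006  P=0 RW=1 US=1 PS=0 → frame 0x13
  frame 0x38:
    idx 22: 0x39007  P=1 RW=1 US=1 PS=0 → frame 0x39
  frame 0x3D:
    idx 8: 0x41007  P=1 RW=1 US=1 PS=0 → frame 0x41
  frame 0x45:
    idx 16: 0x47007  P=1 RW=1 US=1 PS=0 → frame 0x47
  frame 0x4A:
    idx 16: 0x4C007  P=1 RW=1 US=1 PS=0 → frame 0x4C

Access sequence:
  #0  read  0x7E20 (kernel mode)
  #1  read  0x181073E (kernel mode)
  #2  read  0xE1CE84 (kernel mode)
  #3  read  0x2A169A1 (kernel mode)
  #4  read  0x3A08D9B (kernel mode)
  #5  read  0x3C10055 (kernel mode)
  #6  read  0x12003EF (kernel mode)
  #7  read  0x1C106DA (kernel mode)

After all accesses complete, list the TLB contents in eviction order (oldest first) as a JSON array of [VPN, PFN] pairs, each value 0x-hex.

Trace:
#0 VA=0x7E20 (r,kernel):
  L0 @0x2B[0] → 0x2F007  P=1,RW=1,US=1,PS=0
  L1 @0x2F[7] → 0x32007  P=1,RW=1,US=1,PS=0
  → PA=0x32E20  (2 entries read)
#1 VA=0x181073E (r,kernel):
  L0 @0x2B[12] → 0x34007  P=1,RW=1,US=1,PS=0
  L1 @0x34[16] → 0x36007  P=1,RW=1,US=1,PS=0
  → PA=0x3673E  (2 entries read)
#2 VA=0xE1CE84 (r,kernel):
  L0 @0x2B[7] → 0x37007  P=1,RW=1,US=1,PS=0
  L1 @0x37[28] → 0x13006  P=0,RW=1,US=1,PS=0
  ⇒ fault: PAGE_NOT_PRESENT  — 2 lookups
#3 VA=0x2A169A1 (r,kernel):
  L0 @0x2B[21] → 0x38007  P=1,RW=1,US=1,PS=0
  L1 @0x38[22] → 0x39007  P=1,RW=1,US=1,PS=0
  → PA=0x399A1  (2 entries read)
#4 VA=0x3A08D9B (r,kernel):
  L0 @0x2B[29] → 0x3D007  P=1,RW=1,US=1,PS=0
  L1 @0x3D[8] → 0x41007  P=1,RW=1,US=1,PS=0
  → PA=0x41D9B  (2 entries read)
#5 VA=0x3C10055 (r,kernel):
  L0 @0x2B[30] → 0x45007  P=1,RW=1,US=1,PS=0
  L1 @0x45[16] → 0x47007  P=1,RW=1,US=1,PS=0
  → PA=0x47055  (2 entries read)
#6 VA=0x12003EF (r,kernel):
  L0 @0x2B[9] → 0x38004  P=0,RW=0,US=1,PS=0
  ⇒ fault: PAGE_NOT_PRESENT  — 1 lookups
#7 VA=0x1C106DA (r,kernel):
  L0 @0x2B[14] → 0x4A007  P=1,RW=1,US=1,PS=0
  L1 @0x4A[16] → 0x4C007  P=1,RW=1,US=1,PS=0
  → PA=0x4C6DA  (2 entries read)

TLB: [["0x2A16", "0x39"], ["0x3A08", "0x41"], ["0x3C10", "0x47"], ["0x1C10", "0x4C"]]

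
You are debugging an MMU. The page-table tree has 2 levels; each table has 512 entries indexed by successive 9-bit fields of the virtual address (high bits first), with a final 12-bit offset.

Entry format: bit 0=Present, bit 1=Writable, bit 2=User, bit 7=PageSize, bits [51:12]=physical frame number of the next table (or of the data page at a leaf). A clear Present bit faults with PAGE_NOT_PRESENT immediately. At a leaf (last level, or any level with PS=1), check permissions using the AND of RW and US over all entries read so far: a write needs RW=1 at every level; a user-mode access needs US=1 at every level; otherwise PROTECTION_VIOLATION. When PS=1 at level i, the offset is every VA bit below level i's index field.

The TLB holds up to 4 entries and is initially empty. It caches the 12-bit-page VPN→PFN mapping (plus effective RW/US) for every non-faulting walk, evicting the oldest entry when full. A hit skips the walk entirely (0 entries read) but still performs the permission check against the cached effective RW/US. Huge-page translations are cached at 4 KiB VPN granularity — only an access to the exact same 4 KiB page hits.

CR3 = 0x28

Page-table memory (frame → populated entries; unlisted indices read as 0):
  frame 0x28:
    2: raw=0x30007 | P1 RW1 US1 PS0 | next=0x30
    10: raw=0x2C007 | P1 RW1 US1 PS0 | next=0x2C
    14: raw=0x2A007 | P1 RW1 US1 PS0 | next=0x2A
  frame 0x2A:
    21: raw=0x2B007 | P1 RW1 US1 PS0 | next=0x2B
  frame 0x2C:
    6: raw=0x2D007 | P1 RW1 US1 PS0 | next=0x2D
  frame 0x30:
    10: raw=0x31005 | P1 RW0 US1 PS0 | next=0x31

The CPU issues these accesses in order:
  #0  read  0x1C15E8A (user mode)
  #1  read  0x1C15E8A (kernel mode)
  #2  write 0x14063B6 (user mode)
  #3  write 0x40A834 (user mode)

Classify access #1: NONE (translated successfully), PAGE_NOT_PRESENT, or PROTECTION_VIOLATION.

Trace:
#0 VA=0x1C15E8A (r,user):
  [0] read 0x28 idx=14: raw=0x2A007 flags P=1 W=1 U=1 S=0
  [1] read 0x2A idx=21: raw=0x2B007 flags P=1 W=1 U=1 S=0
  ✓ 0x2BE8A  — 2 lookups
#1 VA=0x1C15E8A (r,kernel):
  TLB hit vpn=0x1C15 → PA=0x2BE8A
#2 VA=0x14063B6 (w,user):
  [0] read 0x28 idx=10: raw=0x2C007 flags P=1 W=1 U=1 S=0
  [1] read 0x2C idx=6: raw=0x2D007 flags P=1 W=1 U=1 S=0
  ✓ 0x2D3B6  — 2 lookups
#3 VA=0x40A834 (w,user):
  [0] read 0x28 idx=2: raw=0x30007 flags P=1 W=1 U=1 S=0
  [1] read 0x30 idx=10: raw=0x31005 flags P=1 W=0 U=1 S=0
  ✗ PROTECTION_VIOLATION  [2 reads]

Access #1 fault: NONE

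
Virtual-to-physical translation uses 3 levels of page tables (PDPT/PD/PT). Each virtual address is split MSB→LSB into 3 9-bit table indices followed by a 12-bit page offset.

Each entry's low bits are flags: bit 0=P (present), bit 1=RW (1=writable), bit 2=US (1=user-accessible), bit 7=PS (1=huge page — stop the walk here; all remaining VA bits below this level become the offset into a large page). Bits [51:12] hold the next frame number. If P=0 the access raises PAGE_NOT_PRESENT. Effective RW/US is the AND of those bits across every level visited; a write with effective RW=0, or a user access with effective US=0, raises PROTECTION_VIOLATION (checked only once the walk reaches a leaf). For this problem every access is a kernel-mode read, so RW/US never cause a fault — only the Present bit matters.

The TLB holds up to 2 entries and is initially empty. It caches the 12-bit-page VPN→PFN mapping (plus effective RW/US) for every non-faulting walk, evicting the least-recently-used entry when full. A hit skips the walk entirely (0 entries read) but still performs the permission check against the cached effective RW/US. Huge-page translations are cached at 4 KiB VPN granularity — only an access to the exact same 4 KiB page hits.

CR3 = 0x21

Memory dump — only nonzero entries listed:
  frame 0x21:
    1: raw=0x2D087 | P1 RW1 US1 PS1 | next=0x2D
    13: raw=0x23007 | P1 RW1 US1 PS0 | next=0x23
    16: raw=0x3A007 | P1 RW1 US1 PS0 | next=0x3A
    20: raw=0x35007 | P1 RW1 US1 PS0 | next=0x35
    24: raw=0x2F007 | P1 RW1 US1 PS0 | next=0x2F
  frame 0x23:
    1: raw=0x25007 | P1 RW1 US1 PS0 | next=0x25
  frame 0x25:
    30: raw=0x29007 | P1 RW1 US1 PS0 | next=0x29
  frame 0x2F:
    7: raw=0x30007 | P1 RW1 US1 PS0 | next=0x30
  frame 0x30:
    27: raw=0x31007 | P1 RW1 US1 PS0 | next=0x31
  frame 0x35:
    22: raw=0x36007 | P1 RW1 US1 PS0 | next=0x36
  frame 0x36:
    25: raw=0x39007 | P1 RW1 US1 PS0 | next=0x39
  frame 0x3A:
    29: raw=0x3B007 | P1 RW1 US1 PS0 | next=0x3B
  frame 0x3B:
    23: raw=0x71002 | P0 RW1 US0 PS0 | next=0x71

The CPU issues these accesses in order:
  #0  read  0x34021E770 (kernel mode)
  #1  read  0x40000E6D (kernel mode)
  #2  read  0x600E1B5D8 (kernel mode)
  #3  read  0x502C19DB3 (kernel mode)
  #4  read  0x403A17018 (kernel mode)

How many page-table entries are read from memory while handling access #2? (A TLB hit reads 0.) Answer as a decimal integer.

Per-access translation:
#0 VA=0x34021E770 (r,kernel):
  [0] read 0x21 idx=13: raw=0x23007 flags P=1 W=1 U=1 S=0
  [1] read 0x23 idx=1: raw=0x25007 flags P=1 W=1 U=1 S=0
  [2] read 0x25 idx=30: raw=0x29007 flags P=1 W=1 U=1 S=0
  ✓ 0x29770  — 3 lookups
#1 VA=0x40000E6D (r,kernel):
  [0] read 0x21 idx=1: raw=0x2D087 flags P=1 W=1 U=1 S=1
  ✓ 0x2DE6D (huge @L0)  — 1 lookups
#2 VA=0x600E1B5D8 (r,kernel):
  [0] read 0x21 idx=24: raw=0x2F007 flags P=1 W=1 U=1 S=0
  [1] read 0x2F idx=7: raw=0x30007 flags P=1 W=1 U=1 S=0
  [2] read 0x30 idx=27: raw=0x31007 flags P=1 W=1 U=1 S=0
  ✓ 0x315D8  — 3 lookups
#3 VA=0x502C19DB3 (r,kernel):
  [0] read 0x21 idx=20: raw=0x35007 flags P=1 W=1 U=1 S=0
  [1] read 0x35 idx=22: raw=0x36007 flags P=1 W=1 U=1 S=0
  [2] read 0x36 idx=25: raw=0x39007 flags P=1 W=1 U=1 S=0
  ✓ 0x39DB3  — 3 lookups
#4 VA=0x403A17018 (r,kernel):
  [0] read 0x21 idx=16: raw=0x3A007 flags P=1 W=1 U=1 S=0
  [1] read 0x3A idx=29: raw=0x3B007 flags P=1 W=1 U=1 S=0
  [2] read 0x3B idx=23: raw=0x71002 flags P=0 W=1 U=0 S=0
  → PAGE_NOT_PRESENT  (3 entries read)

Entries read for #2: 3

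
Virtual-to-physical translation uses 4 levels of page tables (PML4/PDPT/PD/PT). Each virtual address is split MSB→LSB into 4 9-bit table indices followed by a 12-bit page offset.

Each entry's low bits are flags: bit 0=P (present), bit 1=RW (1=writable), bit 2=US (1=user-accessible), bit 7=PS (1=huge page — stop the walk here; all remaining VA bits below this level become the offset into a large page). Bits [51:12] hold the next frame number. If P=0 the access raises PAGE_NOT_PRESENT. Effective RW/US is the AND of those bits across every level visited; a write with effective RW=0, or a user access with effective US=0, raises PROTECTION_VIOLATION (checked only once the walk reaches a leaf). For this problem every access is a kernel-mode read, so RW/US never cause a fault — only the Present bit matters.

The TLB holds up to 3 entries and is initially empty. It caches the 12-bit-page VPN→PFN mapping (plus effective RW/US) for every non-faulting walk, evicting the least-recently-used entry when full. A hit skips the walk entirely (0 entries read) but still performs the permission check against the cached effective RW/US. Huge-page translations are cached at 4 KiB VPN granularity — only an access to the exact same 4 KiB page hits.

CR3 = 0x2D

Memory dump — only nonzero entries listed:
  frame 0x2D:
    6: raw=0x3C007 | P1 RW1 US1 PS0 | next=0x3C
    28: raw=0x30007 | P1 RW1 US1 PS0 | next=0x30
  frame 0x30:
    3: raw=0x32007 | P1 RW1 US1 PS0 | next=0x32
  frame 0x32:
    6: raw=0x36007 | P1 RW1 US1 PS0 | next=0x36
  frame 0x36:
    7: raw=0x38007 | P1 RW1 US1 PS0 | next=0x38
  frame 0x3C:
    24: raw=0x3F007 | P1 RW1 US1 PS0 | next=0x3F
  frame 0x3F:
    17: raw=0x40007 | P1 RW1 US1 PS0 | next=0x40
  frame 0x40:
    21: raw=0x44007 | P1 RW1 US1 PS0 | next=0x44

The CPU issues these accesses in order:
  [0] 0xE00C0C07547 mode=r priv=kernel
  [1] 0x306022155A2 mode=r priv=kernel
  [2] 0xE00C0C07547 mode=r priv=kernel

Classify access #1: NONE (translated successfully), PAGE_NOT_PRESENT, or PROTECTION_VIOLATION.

Walk each access:
#0 VA=0xE00C0C07547 (r,kernel):
  lvl0: tbl 0x2D, slot 28 ⇒ 0x30007 (P1/RW1/US1/PS0)
  lvl1: tbl 0x30, slot 3 ⇒ 0x32007 (P1/RW1/US1/PS0)
  lvl2: tbl 0x32, slot 6 ⇒ 0x36007 (P1/RW1/US1/PS0)
  lvl3: tbl 0x36, slot 7 ⇒ 0x38007 (P1/RW1/US1/PS0)
  ✓ 0x38547  — 4 lookups
#1 VA=0x306022155A2 (r,kernel):
  lvl0: tbl 0x2D, slot 6 ⇒ 0x3C007 (P1/RW1/US1/PS0)
  lvl1: tbl 0x3C, slot 24 ⇒ 0x3F007 (P1/RW1/US1/PS0)
  lvl2: tbl 0x3F, slot 17 ⇒ 0x40007 (P1/RW1/US1/PS0)
  lvl3: tbl 0x40, slot 21 ⇒ 0x44007 (P1/RW1/US1/PS0)
  ✓ 0x445A2  — 4 lookups
#2 VA=0xE00C0C07547 (r,kernel):
  TLB hit vpn=0xE00C0C07 → PA=0x38547

Access #1 fault: NONE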